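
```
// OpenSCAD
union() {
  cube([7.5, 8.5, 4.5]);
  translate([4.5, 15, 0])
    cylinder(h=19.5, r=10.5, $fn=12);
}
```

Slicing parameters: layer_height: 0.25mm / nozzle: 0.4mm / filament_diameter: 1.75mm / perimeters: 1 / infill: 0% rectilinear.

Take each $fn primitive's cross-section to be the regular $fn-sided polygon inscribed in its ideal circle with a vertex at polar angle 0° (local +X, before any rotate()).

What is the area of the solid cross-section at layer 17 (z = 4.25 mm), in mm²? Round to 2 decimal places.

At z = 4.25 mm: the cube (footprint 7.5×8.5) is included at this height (area 63.75 mm²); the cylinder at (4.5, 15): section is a regular 12-gon, circumradius r=10.5 (area = (12/2)·10.500²·sin(360°/12) = 330.75 mm²); Taking the union: the regions partially overlap — summed areas 394.50 mm² minus the doubly-counted overlap 26.08 mm² gives 368.42 mm² — area = 368.42 mm². Overall, the cross-section is a single solid region. Net area = 368.42 mm².

368.42 mm²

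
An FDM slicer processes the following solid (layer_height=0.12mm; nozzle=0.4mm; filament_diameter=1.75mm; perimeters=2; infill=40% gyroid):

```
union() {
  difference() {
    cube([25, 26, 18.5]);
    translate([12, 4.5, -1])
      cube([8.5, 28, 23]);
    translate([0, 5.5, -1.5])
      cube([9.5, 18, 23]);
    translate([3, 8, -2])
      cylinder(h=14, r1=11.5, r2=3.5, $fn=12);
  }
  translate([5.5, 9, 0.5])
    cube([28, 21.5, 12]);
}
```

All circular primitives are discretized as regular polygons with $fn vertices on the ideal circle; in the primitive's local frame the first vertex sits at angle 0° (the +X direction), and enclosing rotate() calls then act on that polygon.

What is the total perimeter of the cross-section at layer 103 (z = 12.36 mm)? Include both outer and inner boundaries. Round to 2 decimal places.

At z = 12.36 mm: the cube is present — its section is the full 25×26 rectangle (perimeter 102.00 mm); the cube at (12, 4.5) (footprint 8.5×28) is included at this height (perimeter 73.00 mm); the 9.5×18 cube at (0, 5.5) contributes its full rectangle (perimeter 55.00 mm); the cone at (3, 8) does not reach this height (z outside [-2, 12]); After the difference (first − rest): starting from the 25×26 cube, the 8.5×28 cube at (12, 4.5) partially overlaps it — only the 182.75 mm² overlap (of its 238.00 mm²) is removed, clipping the outline; the 9.5×18 cube at (0, 5.5) lies inside it touching the edge (removes its full 171.00 mm²) — boundary = 164.00 mm; the 28×21.5 cube at (5.5, 9) contributes its full rectangle (perimeter 99.00 mm); Combining (union): the regions partially overlap (shared area 129.00 mm²), so the edge portions inside another operand are dropped and the merged outline is re-measured after clipping — boundary (outer + 1 inner loop) = 173.00 mm. Overall, the cross-section is one region with 1 hole. Total boundary length (outer + inner) = 173.00 mm.

173.00 mm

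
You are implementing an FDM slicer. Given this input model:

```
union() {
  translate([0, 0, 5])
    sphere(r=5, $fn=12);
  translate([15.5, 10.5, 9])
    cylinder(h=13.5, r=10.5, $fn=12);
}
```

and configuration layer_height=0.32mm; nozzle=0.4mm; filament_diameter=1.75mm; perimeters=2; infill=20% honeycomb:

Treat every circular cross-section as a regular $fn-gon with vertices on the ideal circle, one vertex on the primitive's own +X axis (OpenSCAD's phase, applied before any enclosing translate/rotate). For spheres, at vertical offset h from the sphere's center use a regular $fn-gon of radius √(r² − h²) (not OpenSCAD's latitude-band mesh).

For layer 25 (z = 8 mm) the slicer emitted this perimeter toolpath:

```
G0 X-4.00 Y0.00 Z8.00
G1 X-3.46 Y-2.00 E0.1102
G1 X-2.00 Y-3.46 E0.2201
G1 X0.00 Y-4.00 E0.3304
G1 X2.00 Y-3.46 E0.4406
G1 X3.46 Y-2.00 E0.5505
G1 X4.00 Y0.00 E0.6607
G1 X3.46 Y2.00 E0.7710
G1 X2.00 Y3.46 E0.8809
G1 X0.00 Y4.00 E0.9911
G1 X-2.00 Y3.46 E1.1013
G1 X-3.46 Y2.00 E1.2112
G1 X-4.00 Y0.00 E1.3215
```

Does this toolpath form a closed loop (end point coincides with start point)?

Start point (G0): (-4.00, 0.00). End point (last G1): the path returns to the start — closed.

yes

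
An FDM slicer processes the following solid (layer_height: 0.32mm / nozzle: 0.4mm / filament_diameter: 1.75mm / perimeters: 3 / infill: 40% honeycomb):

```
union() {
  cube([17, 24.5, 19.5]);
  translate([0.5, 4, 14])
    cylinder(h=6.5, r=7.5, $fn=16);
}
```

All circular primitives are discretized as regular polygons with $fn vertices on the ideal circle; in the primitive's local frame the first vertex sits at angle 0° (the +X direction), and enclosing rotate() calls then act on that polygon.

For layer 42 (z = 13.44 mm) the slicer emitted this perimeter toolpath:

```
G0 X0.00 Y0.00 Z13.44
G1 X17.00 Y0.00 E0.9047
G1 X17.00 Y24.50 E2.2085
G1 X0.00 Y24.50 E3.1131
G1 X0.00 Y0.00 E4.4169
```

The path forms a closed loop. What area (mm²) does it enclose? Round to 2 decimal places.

Apply the shoelace formula to the sequence of (X, Y) vertices; enclosed area = 416.50 mm².

416.50 mm²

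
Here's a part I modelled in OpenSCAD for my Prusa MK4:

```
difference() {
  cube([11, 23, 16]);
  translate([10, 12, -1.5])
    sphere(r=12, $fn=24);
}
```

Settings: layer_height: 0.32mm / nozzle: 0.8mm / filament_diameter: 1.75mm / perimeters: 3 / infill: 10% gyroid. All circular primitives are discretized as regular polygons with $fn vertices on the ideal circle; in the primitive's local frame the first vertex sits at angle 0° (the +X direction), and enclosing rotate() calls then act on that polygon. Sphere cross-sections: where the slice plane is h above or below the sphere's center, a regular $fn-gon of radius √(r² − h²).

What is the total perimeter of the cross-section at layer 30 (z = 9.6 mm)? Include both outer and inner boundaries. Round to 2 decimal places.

At z = 9.6 mm: the 11×23 cube contributes its full rectangle (perimeter 68.00 mm); the r=12 sphere at (10, 12) contributes a regular 24-gon of circumradius √(12²−11.1²) = 4.560 (perimeter = 2·24·4.560·sin(180°/24) = 28.57 mm); Taking the first minus the rest: starting from the 11×23 cube, the r=12 sphere at (10, 12) partially overlaps it — only the 41.27 mm² overlap (of its 64.57 mm²) is removed, clipping the outline — boundary = 75.44 mm. Overall, the cross-section is a single solid region. Total boundary length (outer) = 75.44 mm.

75.44 mm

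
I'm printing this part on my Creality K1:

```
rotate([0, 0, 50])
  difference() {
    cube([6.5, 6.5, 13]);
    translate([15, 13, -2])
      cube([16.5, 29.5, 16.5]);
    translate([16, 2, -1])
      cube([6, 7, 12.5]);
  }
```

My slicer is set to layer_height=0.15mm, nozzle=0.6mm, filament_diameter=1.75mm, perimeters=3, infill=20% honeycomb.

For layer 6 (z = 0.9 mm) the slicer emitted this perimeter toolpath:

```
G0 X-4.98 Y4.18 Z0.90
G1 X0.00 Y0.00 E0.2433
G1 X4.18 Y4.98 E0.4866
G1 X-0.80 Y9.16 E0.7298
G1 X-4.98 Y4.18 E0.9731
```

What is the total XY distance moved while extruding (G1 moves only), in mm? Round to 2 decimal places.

26.01 mm

Sum the Euclidean lengths of each G1 segment: total = 26.01 mm.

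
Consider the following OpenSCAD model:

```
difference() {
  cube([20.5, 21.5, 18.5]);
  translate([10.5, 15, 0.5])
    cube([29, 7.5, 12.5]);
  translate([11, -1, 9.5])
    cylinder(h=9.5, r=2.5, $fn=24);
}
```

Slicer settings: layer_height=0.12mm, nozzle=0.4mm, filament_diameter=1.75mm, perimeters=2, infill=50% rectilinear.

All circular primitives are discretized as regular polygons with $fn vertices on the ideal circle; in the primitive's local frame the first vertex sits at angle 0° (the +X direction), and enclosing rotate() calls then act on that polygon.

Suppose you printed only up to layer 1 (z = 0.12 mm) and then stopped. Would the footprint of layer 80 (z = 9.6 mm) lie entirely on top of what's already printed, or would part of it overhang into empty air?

entirely on top

Compare the two slices. At z = 0.12: the 20.5×21.5 cube contributes its full rectangle (area 440.75 mm²); the cube at (10.5, 15) does not reach this height (z outside [0.5, 13]); the cylinder at (11, -1) is not intersected at this z (z outside [9.5, 19]); After the difference (first − rest): none of the subtracted shapes is present at this height, so the 20.5×21.5 cube is unchanged — area = 440.75 mm². At z = 9.6: the cube is present — its section is the full 20.5×21.5 rectangle (area 440.75 mm²); the cube at (10.5, 15) (footprint 29×7.5) is included at this height (area 217.50 mm²); the cylinder at (11, -1): section is a regular 24-gon, circumradius r=2.5 (area = (24/2)·2.500²·sin(360°/24) = 19.41 mm²); Subtracting the remaining from the first: starting from the 20.5×21.5 cube (440.75 mm²), the 29×7.5 cube at (10.5, 15) partially overlaps it — only the 65.00 mm² overlap (of its 217.50 mm²) is removed, clipping the outline; the r=2.5 cylinder at (11, -1) partially overlaps it — only the 4.87 mm² overlap (of its 19.41 mm²) is removed, clipping the outline — area = 370.88 mm². Checking containment: the cross-section at z = 9.6 is a subset of the cross-section at z = 0.12.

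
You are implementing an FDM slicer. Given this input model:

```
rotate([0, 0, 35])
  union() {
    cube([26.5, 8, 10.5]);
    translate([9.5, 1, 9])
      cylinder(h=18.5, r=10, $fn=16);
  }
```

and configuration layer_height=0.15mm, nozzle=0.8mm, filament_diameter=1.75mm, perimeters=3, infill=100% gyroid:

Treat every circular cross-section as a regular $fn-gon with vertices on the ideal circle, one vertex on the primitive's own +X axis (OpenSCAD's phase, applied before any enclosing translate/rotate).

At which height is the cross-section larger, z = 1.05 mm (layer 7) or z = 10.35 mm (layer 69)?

layer 69 (z = 10.35 mm)

Layer 7 (z = 1.05): the 26.5×8 cube contributes its full rectangle (area 212.00 mm²); the cylinder at (9.5, 1) is not intersected at this z (z outside [9, 27.5]); Taking the union: only the 26.5×8 cube is present, so the union is just that shape — area = 212.00 mm²; (rotated 35° about Z; rotation is an isometry so areas/perimeters/island counts are preserved). So its area = 212.00 mm². Layer 69 (z = 10.35): the cube is present — its section is the full 26.5×8 rectangle (area 212.00 mm²); the r=10 cylinder at (9.5, 1) contributes a regular 16-gon of circumradius 10 (area = (16/2)·10.000²·sin(360°/16) = 306.15 mm²); Merging all regions: the regions partially overlap — summed areas 518.15 mm² minus the doubly-counted overlap 144.30 mm² gives 373.85 mm² — area = 373.85 mm²; (rotated 35° about Z; rotation is an isometry so areas/perimeters/island counts are preserved). So its area = 373.85 mm². Layer 69 is larger (373.85 vs 212.00 mm²).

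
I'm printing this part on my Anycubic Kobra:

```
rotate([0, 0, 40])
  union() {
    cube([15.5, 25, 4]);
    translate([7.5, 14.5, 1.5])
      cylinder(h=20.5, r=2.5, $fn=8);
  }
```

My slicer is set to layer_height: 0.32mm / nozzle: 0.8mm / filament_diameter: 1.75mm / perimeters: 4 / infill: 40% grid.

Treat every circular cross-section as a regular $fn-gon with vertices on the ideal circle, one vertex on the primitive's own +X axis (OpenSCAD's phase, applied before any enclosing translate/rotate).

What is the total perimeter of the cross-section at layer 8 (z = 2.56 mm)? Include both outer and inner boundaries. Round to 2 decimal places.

81.00 mm

At z = 2.56 mm: the 15.5×25 cube contributes its full rectangle (perimeter 81.00 mm); the r=2.5 cylinder at (7.5, 14.5) gives a regular 8-gon of circumradius 2.5 (constant along its height) (perimeter = 2·8·2.500·sin(180°/8) = 15.31 mm); Taking the union: the r=2.5 cylinder at (7.5, 14.5) lies entirely inside the 15.5×25 cube, so the union is just the 15.5×25 cube — boundary = 81.00 mm; (rotated 40° about Z; rotation is an isometry so areas/perimeters/island counts are preserved). Overall, the cross-section is a single solid region. Total boundary length (outer) = 81.00 mm.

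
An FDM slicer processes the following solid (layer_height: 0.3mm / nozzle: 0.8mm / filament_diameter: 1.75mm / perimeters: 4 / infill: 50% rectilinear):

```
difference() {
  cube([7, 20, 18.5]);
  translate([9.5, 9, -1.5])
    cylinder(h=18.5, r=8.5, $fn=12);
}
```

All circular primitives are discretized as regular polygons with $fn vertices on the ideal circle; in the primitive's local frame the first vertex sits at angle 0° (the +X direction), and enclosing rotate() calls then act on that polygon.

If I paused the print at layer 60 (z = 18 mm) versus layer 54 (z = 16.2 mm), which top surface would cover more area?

layer 60 (z = 18 mm)

Layer 60 (z = 18): the 7×20 cube contributes its full rectangle (area 140.00 mm²); the cylinder at (9.5, 9) is absent (z outside [-1.5, 17]); Subtracting the remaining from the first: none of the subtracted shapes is present at this height, so the 7×20 cube is unchanged — area = 140.00 mm². So its area = 140.00 mm². Layer 54 (z = 16.2): the cube is present — its section is the full 7×20 rectangle (area 140.00 mm²); the r=8.5 cylinder at (9.5, 9) gives a regular 12-gon of circumradius 8.5 (constant along its height) (area = (12/2)·8.500²·sin(360°/12) = 216.75 mm²); Taking the first minus the rest: starting from the 7×20 cube (140.00 mm²), the r=8.5 cylinder at (9.5, 9) partially overlaps it — only the 67.55 mm² overlap (of its 216.75 mm²) is removed, clipping the outline — area = 72.45 mm². So its area = 72.45 mm². Layer 60 is larger (140.00 vs 72.45 mm²).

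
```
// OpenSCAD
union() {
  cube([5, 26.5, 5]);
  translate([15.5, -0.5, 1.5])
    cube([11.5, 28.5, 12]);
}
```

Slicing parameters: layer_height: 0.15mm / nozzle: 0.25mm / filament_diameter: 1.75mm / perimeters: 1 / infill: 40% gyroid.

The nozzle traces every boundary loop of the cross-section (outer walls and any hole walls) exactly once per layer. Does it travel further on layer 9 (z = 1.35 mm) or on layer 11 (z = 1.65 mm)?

layer 11 (z = 1.65 mm)

Layer 9 (z = 1.35): the 5×26.5 cube contributes its full rectangle (perimeter 63.00 mm); the cube at (15.5, -0.5) is absent (z outside [1.5, 13.5]); Taking the union: only the 5×26.5 cube is present, so the union is just that shape — boundary = 63.00 mm. So its perimeter = 63.00 mm. Layer 11 (z = 1.65): the cube is present — its section is the full 5×26.5 rectangle (perimeter 63.00 mm); the 11.5×28.5 cube at (15.5, -0.5) contributes its full rectangle (perimeter 80.00 mm); Taking the union: the 2 present regions are separate (no shared area or edge), so areas and boundary lengths simply add and each stays a separate island — boundary = 143.00 mm. So its perimeter = 143.00 mm. Layer 11 is larger (143.00 vs 63.00 mm).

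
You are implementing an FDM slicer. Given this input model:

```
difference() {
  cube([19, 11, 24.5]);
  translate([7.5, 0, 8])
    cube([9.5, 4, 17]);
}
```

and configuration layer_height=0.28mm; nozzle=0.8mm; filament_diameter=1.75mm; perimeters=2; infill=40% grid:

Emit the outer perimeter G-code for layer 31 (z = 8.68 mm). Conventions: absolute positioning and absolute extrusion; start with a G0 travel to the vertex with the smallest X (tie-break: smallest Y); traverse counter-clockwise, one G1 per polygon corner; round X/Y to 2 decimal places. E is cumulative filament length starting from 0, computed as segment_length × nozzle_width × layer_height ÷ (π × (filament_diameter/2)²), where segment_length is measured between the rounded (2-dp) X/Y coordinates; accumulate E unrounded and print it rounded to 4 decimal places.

G0 X0.00 Y0.00 Z8.68
G1 X7.50 Y0.00 E0.6985
G1 X7.50 Y4.00 E1.0710
G1 X17.00 Y4.00 E1.9557
G1 X17.00 Y0.00 E2.3282
G1 X19.00 Y0.00 E2.5145
G1 X19.00 Y11.00 E3.5389
G1 X0.00 Y11.00 E5.3083
G1 X0.00 Y0.00 E6.3327

At z = 8.68 mm: the cube is present — its section is the full 19×11 rectangle; the 9.5×4 cube at (7.5, 0) contributes its full rectangle; Taking the first minus the rest: starting from the 19×11 cube, the 9.5×4 cube at (7.5, 0) lies inside it touching the edge (removes its full 38.00 mm²) — 1 connected region. The outline is a single polygon with 8 vertices. Extrusion per mm of travel: 0.8 × 0.28 / (π × 0.875²) = 0.093128. Accumulating E over each segment gives final E = 6.3327.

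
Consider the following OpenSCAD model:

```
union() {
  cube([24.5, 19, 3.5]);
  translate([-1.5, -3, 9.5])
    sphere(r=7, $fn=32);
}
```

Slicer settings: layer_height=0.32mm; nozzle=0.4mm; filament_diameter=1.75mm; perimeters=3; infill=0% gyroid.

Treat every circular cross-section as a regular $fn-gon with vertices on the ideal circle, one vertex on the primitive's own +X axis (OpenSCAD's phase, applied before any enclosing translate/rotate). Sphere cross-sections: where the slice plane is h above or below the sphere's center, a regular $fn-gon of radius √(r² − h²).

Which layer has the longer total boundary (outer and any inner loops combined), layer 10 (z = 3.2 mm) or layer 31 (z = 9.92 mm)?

Layer 10 (z = 3.2): the 24.5×19 cube contributes its full rectangle (perimeter 87.00 mm); the r=7 sphere at (-1.5, -3) contributes a regular 32-gon of circumradius √(7²−6.3²) = 3.051 (perimeter = 2·32·3.051·sin(180°/32) = 19.14 mm); Combining (union): the 2 present regions are separate (no shared area or edge), so areas and boundary lengths simply add and each stays a separate island — boundary = 106.14 mm. So its perimeter = 106.14 mm. Layer 31 (z = 9.92): the cube does not reach this height (z outside [0, 3.5]); the r=7 sphere at (-1.5, -3) contributes a regular 32-gon of circumradius √(7²−0.42²) = 6.987 (perimeter = 2·32·6.987·sin(180°/32) = 43.83 mm); Combining (union): only the r=7 sphere at (-1.5, -3) is present, so the union is just that shape — boundary = 43.83 mm. So its perimeter = 43.83 mm. Layer 10 is larger (106.14 vs 43.83 mm).

layer 10 (z = 3.2 mm)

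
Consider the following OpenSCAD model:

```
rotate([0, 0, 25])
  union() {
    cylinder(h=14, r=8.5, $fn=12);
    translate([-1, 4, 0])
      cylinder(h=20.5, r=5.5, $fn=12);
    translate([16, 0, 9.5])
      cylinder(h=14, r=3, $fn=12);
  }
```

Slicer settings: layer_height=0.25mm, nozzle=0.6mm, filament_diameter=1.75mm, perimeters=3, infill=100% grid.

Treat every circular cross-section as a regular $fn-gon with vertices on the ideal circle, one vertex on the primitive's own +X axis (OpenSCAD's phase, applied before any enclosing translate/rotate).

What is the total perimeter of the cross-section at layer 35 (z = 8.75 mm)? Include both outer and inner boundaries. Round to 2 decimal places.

At z = 8.75 mm: the cylinder: section is a regular 12-gon, circumradius r=8.5 (perimeter = 2·12·8.500·sin(180°/12) = 52.80 mm); the r=5.5 cylinder at (-1, 4) gives a regular 12-gon of circumradius 5.5 (constant along its height) (perimeter = 2·12·5.500·sin(180°/12) = 34.16 mm); the cylinder at (16, 0) is absent (z outside [9.5, 23.5]); Merging all regions: the regions partially overlap (shared area 82.56 mm²), so the edge portions inside another operand are dropped and the merged outline is re-measured after clipping — boundary = 54.18 mm; (whole slice rotated 25° about Z — lengths, areas and connectivity unchanged). Overall, the cross-section is a single solid region. Total boundary length (outer) = 54.18 mm.

54.18 mm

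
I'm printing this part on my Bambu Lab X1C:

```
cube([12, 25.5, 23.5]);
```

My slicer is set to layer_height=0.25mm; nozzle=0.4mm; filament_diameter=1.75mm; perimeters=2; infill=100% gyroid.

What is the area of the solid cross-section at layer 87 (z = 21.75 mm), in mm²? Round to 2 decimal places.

306.00 mm²

At z = 21.75 mm: the cube (footprint 12×25.5) is included at this height (area 306.00 mm²). Overall, the cross-section is a single solid region. Net area = 306.00 mm².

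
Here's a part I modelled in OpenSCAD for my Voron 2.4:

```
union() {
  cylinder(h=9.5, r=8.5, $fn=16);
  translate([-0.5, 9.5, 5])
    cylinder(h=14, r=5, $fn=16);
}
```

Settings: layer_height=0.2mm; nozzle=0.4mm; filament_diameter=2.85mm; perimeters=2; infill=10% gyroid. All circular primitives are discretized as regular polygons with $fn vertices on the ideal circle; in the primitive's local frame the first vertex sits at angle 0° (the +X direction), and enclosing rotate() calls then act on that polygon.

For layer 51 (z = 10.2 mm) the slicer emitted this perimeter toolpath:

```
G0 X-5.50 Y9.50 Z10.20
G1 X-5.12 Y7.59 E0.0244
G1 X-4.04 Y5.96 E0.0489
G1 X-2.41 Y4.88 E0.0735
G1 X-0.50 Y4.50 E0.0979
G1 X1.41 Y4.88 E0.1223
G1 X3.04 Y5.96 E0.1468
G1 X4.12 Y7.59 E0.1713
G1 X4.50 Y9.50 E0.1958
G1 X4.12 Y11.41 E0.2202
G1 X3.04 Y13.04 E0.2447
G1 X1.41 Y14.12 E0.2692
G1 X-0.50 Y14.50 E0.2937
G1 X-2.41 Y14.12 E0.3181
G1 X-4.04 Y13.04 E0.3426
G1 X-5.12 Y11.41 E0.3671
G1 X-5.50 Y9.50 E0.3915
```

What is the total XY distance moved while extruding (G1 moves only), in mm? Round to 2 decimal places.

Sum the Euclidean lengths of each G1 segment: total = 31.22 mm.

31.22 mm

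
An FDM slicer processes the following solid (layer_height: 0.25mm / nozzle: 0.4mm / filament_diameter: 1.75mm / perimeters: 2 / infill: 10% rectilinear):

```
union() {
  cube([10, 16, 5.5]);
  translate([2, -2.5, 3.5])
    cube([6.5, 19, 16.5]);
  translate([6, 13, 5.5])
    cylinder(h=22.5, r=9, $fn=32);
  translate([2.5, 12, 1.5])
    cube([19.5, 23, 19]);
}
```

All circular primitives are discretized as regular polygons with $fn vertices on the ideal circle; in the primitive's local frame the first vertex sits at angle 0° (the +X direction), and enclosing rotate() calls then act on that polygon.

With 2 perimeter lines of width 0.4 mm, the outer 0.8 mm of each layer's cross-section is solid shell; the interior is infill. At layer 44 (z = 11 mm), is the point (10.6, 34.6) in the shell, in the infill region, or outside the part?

At z = 11 mm: the cube is not intersected at this z (z outside [0, 5.5]); the cube at (2, -2.5) (footprint 6.5×19) is included at this height; the cylinder at (6, 13): section is a regular 32-gon, circumradius r=9; the 19.5×23 cube at (2.5, 12) contributes its full rectangle; Combining (union): the regions partially overlap (shared area 185.79 mm²), so overlapping operands fuse into one piece — 1 connected region. Overall, the cross-section is a single solid region. The nearest boundary edge runs (2.50, 35.00)→(22.00, 35.00); distance from the point to it = 0.40 mm. The point is inside the cross-section, 0.40 mm from the nearest boundary — within the 0.8 mm shell band (2 × 0.4).

shell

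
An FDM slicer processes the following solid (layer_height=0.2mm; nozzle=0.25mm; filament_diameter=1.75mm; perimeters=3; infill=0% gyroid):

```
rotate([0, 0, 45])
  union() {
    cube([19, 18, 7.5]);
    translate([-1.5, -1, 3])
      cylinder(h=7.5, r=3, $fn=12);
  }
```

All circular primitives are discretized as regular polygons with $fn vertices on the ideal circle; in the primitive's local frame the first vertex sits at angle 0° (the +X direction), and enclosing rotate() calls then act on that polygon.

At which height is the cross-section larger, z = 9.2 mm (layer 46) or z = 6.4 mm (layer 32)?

Layer 46 (z = 9.2): the cube does not reach this height (z outside [0, 7.5]); the r=3 cylinder at (-1.5, -1) contributes a regular 12-gon of circumradius 3 (area = (12/2)·3.000²·sin(360°/12) = 27.00 mm²); Combining (union): only the r=3 cylinder at (-1.5, -1) is present, so the union is just that shape — area = 27.00 mm²; (whole slice rotated 45° about Z — lengths, areas and connectivity unchanged). So its area = 27.00 mm². Layer 32 (z = 6.4): the 19×18 cube contributes its full rectangle (area 342.00 mm²); the r=3 cylinder at (-1.5, -1) contributes a regular 12-gon of circumradius 3 (area = (12/2)·3.000²·sin(360°/12) = 27.00 mm²); Merging all regions: the regions partially overlap — summed areas 369.00 mm² minus the doubly-counted overlap 1.19 mm² gives 367.81 mm² — area = 367.81 mm²; (rotated 45° about Z; rotation is an isometry so areas/perimeters/island counts are preserved). So its area = 367.81 mm². Layer 32 is larger (367.81 vs 27.00 mm²).

layer 32 (z = 6.4 mm)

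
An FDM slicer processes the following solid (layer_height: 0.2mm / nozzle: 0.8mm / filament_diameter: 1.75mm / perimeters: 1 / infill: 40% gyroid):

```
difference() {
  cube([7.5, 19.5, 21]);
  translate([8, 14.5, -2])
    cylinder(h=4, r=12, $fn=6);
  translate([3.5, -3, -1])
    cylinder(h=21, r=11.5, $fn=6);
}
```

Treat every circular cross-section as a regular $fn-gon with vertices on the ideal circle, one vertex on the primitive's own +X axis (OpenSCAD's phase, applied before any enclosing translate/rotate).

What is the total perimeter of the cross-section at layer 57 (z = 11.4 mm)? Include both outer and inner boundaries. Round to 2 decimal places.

At z = 11.4 mm: the 7.5×19.5 cube contributes its full rectangle (perimeter 54.00 mm); the cylinder at (8, 14.5) is absent (z outside [-2, 2]); the r=11.5 cylinder at (3.5, -3) contributes a regular 6-gon of circumradius 11.5 (perimeter = 2·6·11.500·sin(180°/6) = 69.00 mm); Subtracting the remaining from the first: starting from the 7.5×19.5 cube, the r=11.5 cylinder at (3.5, -3) partially overlaps it — only the 52.19 mm² overlap (of its 343.60 mm²) is removed, clipping the outline — boundary = 40.08 mm. Overall, the cross-section is a single solid region. Total boundary length (outer) = 40.08 mm.

40.08 mm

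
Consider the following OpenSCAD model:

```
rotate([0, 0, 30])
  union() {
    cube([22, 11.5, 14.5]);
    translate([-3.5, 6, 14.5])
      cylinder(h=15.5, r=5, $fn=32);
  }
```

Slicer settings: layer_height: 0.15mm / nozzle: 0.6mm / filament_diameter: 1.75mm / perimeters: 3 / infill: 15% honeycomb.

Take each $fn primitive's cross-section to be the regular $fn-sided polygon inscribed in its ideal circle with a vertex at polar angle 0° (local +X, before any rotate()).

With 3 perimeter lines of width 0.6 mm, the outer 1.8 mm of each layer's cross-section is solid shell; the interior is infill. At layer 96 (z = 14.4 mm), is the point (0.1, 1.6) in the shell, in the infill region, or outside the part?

shell

At z = 14.4 mm: the 22×11.5 cube contributes its full rectangle; the cylinder at (-3.5, 6) is not intersected at this z (z outside [14.5, 30]); Taking the union: only the 22×11.5 cube is present, so the union is just that shape — 1 connected region; (whole slice rotated 30° about Z — lengths, areas and connectivity unchanged). Overall, the cross-section is a single solid region. Undo the 30° rotation: the query point maps to (0.887, 1.336) in the un-rotated model frame. The nearest boundary edge runs (0.00, 11.50)→(0.00, 0.00); distance from the point to it = 0.89 mm. The point is inside the cross-section, 0.89 mm from the nearest boundary — within the 1.8 mm shell band (3 × 0.6).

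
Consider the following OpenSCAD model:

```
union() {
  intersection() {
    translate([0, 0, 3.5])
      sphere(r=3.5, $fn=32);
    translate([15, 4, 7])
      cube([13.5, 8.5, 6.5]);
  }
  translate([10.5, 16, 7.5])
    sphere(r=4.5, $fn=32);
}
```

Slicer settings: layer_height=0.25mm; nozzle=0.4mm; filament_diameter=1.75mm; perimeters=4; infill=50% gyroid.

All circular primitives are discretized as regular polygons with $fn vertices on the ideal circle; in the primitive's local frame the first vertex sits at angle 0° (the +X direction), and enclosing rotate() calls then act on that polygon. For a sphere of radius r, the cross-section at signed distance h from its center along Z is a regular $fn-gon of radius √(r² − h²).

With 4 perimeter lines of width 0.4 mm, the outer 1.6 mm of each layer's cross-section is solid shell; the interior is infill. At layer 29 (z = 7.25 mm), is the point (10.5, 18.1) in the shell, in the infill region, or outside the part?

At z = 7.25 mm: the sphere does not reach this height (|z−center|=3.750 > r=3.5); the cube at (15, 4) (footprint 13.5×8.5) is included at this height; Taking the intersection: at least one operand is absent at this height, so nothing remains; the r=4.5 sphere at (10.5, 16) slices to a regular 32-gon of circumradius 4.493 (√(r²−h²) with h=0.25 from center); Merging all regions: only the r=4.5 sphere at (10.5, 16) is present, so the union is just that shape — 1 connected region. Overall, the cross-section is a single solid region. The nearest boundary edge runs (11.38, 20.41)→(10.50, 20.49); distance from the point to it = 2.38 mm. The point is inside the cross-section and 2.38 mm from the nearest boundary — more than the 1.6 mm shell width (4 × 0.4), so it's in the infill interior.

infill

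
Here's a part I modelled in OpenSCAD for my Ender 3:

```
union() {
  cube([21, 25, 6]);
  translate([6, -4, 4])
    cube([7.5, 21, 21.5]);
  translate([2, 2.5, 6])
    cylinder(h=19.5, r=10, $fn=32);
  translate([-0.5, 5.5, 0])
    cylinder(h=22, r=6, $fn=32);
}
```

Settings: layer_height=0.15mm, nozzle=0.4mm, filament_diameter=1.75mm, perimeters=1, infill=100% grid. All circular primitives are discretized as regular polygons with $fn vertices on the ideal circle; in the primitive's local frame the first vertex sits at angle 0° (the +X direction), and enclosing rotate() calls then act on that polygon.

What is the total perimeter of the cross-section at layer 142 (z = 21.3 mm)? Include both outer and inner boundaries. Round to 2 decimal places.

81.88 mm

At z = 21.3 mm: the cube is absent (z outside [0, 6]); the cube at (6, -4) is present — its section is the full 7.5×21 rectangle (perimeter 57.00 mm); the cylinder at (2, 2.5): section is a regular 32-gon, circumradius r=10 (perimeter = 2·32·10.000·sin(180°/32) = 62.73 mm); the cylinder at (-0.5, 5.5): section is a regular 32-gon, circumradius r=6 (perimeter = 2·32·6.000·sin(180°/32) = 37.64 mm); Taking the union: the regions partially overlap (shared area 185.48 mm²), so the edge portions inside another operand are dropped and the merged outline is re-measured after clipping — boundary = 81.88 mm. Overall, the cross-section is a single solid region. Total boundary length (outer) = 81.88 mm.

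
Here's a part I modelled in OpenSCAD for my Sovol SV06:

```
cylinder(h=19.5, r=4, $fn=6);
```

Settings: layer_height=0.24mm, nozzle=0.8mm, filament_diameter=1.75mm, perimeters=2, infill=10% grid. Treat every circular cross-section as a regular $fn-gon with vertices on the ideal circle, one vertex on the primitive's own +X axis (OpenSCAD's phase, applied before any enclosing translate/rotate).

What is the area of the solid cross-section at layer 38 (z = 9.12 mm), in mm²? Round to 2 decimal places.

At z = 9.12 mm: the cylinder: section is a regular 6-gon, circumradius r=4 (area = (6/2)·4.000²·sin(360°/6) = 41.57 mm²). Overall, the cross-section is a single solid region. Net area = 41.57 mm².

41.57 mm²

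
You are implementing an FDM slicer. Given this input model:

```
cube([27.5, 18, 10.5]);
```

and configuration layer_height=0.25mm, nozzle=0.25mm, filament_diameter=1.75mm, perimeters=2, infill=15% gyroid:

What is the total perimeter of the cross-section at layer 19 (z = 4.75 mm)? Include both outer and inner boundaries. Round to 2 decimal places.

91.00 mm

At z = 4.75 mm: the 27.5×18 cube contributes its full rectangle (perimeter 91.00 mm). Overall, the cross-section is a single solid region. Total boundary length (outer) = 91.00 mm.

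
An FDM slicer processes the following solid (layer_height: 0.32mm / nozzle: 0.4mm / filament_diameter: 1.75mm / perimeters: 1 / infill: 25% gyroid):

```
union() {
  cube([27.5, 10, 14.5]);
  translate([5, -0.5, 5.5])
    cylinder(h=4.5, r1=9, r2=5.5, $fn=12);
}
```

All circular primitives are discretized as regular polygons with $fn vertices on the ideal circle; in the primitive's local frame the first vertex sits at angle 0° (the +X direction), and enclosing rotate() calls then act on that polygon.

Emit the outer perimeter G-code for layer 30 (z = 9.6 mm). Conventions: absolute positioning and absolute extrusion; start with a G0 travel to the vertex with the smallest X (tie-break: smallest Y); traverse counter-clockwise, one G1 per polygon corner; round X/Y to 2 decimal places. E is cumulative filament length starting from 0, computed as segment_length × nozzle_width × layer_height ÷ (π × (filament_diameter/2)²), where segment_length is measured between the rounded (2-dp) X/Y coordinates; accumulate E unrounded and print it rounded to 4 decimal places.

G0 X-0.81 Y-0.50 Z9.60
G1 X-0.03 Y-3.41 E0.1603
G1 X2.09 Y-5.53 E0.3199
G1 X5.00 Y-6.31 E0.4802
G1 X7.91 Y-5.53 E0.6405
G1 X10.03 Y-3.41 E0.8001
G1 X10.81 Y-0.50 E0.9604
G1 X10.68 Y0.00 E0.9879
G1 X27.50 Y0.00 E1.8830
G1 X27.50 Y10.00 E2.4152
G1 X0.00 Y10.00 E3.8786
G1 X0.00 Y2.44 E4.2809
G1 X-0.03 Y2.41 E4.2832
G1 X-0.81 Y-0.50 E4.4435

At z = 9.6 mm: the 27.5×10 cube contributes its full rectangle; the cone at (5, -0.5) contributes a regular 12-gon of circumradius 5.811 (interpolated between r1=9 and r2=5.5 at t=0.911); Merging all regions: the regions partially overlap (shared area 44.06 mm²), so overlapping operands fuse into one piece — 1 connected region. The outline is a single polygon with 13 vertices. Extrusion per mm of travel: 0.4 × 0.32 / (π × 0.875²) = 0.053216. Accumulating E over each segment gives final E = 4.4435.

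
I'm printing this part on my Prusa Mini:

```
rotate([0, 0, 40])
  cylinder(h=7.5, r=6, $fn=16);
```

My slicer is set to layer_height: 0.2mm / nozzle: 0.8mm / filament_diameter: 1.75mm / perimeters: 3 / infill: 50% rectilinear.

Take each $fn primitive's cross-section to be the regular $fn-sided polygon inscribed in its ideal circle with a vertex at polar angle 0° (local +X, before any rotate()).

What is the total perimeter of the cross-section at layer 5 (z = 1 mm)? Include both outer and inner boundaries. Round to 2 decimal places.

37.46 mm

At z = 1 mm: the cylinder: section is a regular 16-gon, circumradius r=6 (perimeter = 2·16·6.000·sin(180°/16) = 37.46 mm); (rotated 40° about Z; rotation is an isometry so areas/perimeters/island counts are preserved). Overall, the cross-section is a single solid region. Total boundary length (outer) = 37.46 mm.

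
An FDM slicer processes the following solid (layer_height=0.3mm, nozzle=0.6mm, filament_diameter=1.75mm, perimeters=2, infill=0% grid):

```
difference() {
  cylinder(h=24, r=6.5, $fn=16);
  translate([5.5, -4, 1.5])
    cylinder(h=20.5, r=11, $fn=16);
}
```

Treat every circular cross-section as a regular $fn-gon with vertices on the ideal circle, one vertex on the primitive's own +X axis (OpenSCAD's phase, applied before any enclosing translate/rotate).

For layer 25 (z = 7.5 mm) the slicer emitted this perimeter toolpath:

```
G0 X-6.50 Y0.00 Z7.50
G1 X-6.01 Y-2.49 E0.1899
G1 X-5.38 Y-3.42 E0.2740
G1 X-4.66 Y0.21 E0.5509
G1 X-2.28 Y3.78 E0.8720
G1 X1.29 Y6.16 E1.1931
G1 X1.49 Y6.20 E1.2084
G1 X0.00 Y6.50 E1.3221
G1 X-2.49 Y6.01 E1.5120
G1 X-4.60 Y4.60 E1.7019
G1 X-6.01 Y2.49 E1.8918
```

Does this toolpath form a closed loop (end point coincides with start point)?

no

Start point (G0): (-6.50, 0.00). End point (last G1): the path does not return to the start — open.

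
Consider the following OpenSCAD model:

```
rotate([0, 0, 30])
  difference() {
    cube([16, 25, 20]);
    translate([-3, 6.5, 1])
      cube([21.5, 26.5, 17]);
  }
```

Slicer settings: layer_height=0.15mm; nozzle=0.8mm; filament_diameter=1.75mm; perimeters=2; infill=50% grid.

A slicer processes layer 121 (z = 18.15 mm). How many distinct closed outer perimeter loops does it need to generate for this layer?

1

At z = 18.15 mm: the cube is present — its section is the full 16×25 rectangle; the cube at (-3, 6.5) is not intersected at this z (z outside [1, 18]); After the difference (first − rest): none of the subtracted shapes is present at this height, so the 16×25 cube is unchanged — 1 connected region; (whole slice rotated 30° about Z — lengths, areas and connectivity unchanged). The result has 1 disconnected region.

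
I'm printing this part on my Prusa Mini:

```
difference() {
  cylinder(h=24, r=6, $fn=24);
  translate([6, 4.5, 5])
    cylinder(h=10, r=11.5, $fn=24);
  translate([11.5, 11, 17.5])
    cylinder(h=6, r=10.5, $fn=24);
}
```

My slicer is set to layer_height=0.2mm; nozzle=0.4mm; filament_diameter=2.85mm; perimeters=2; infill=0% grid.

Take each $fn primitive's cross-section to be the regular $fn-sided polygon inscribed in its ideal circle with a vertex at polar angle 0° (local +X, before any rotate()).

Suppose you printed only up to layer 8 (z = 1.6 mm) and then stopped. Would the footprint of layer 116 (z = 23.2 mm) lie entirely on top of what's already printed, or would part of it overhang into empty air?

Compare the two slices. At z = 1.6: the r=6 cylinder gives a regular 24-gon of circumradius 6 (constant along its height) (area = (24/2)·6.000²·sin(360°/24) = 111.81 mm²); the cylinder at (6, 4.5) does not reach this height (z outside [5, 15]); the cylinder at (11.5, 11) is not intersected at this z (z outside [17.5, 23.5]); After the difference (first − rest): none of the subtracted shapes is present at this height, so the r=6 cylinder is unchanged — area = 111.81 mm². At z = 23.2: the r=6 cylinder gives a regular 24-gon of circumradius 6 (constant along its height) (area = (24/2)·6.000²·sin(360°/24) = 111.81 mm²); the cylinder at (6, 4.5) is absent (z outside [5, 15]); the cylinder at (11.5, 11): section is a regular 24-gon, circumradius r=10.5 (area = (24/2)·10.500²·sin(360°/24) = 342.42 mm²); Taking the first minus the rest: starting from the r=6 cylinder (111.81 mm²), the r=10.5 cylinder at (11.5, 11) partially overlaps it — only the 1.25 mm² overlap (of its 342.42 mm²) is removed, clipping the outline — area = 110.56 mm². Checking containment: the cross-section at z = 23.2 is a subset of the cross-section at z = 1.6.

entirely on top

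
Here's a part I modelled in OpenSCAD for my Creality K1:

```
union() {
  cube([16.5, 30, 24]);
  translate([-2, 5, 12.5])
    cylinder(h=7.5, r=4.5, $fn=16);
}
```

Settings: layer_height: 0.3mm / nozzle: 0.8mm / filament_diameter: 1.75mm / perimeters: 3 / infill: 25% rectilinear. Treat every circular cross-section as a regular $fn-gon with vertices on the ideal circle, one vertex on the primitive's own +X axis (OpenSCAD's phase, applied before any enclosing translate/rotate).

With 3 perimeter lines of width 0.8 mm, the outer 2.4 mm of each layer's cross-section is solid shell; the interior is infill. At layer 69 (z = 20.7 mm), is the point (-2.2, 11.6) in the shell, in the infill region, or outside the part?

outside

At z = 20.7 mm: the 16.5×30 cube contributes its full rectangle; the cylinder at (-2, 5) does not reach this height (z outside [12.5, 20]); Taking the union: only the 16.5×30 cube is present, so the union is just that shape — 1 connected region. Overall, the cross-section is a single solid region. The nearest boundary edge runs (0.00, 30.00)→(0.00, 0.00); distance from the point to it = 2.20 mm. The point is not inside any of the regions above, so it lies outside the cross-section (2.20 mm from the nearest boundary).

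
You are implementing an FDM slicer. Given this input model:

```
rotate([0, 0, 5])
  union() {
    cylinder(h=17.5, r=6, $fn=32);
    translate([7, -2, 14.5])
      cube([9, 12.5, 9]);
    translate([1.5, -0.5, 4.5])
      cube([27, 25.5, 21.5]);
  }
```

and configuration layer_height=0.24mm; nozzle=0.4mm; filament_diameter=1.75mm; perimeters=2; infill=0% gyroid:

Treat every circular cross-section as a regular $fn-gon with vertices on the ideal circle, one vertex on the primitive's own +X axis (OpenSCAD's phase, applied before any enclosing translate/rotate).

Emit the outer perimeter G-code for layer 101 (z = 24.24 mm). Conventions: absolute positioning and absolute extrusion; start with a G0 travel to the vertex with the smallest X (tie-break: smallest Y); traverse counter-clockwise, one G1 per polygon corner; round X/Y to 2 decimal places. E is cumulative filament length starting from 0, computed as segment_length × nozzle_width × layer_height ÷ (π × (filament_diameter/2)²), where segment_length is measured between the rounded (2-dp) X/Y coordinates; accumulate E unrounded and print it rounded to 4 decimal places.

G0 X-0.68 Y25.04 Z24.24
G1 X1.54 Y-0.37 E1.0180
G1 X28.44 Y1.99 E2.0958
G1 X26.21 Y27.39 E3.1135
G1 X-0.68 Y25.04 E4.1908

At z = 24.24 mm: the cylinder is not intersected at this z (z outside [0, 17.5]); the cube at (7, -2) is not intersected at this z (z outside [14.5, 23.5]); the cube at (1.5, -0.5) (footprint 27×25.5) is included at this height; Merging all regions: only the 27×25.5 cube at (1.5, -0.5) is present, so the union is just that shape — 1 connected region; (whole slice rotated 5° about Z — lengths, areas and connectivity unchanged). The outline is a single polygon with 4 vertices. Extrusion per mm of travel: 0.4 × 0.24 / (π × 0.875²) = 0.039912. Accumulating E over each segment gives final E = 4.1908.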